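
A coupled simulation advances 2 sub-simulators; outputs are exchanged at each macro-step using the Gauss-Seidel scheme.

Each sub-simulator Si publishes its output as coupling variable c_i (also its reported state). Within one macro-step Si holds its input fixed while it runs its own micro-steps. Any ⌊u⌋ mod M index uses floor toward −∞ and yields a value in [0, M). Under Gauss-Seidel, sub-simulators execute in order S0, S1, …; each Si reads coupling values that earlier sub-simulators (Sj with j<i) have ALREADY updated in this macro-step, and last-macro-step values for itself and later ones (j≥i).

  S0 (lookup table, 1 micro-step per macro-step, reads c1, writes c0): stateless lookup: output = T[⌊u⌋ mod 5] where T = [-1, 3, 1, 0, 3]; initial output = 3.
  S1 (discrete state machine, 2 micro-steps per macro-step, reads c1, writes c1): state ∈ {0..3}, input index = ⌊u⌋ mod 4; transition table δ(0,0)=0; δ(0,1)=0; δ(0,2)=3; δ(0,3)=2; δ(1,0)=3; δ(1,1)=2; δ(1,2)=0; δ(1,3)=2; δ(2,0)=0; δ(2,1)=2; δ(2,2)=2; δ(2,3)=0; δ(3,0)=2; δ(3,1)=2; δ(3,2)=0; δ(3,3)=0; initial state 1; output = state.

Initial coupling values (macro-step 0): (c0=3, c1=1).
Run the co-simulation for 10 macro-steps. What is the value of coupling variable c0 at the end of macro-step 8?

macro 1: S0 reads c1=1 → after 1×micro: 3; S1 reads c1=1 → after 2×micro: 2 ⇒ (c0=3, c1=2)
macro 2: S0 reads c1=2 → after 1×micro: 1; S1 reads c1=2 → after 2×micro: 2 ⇒ (c0=1, c1=2)
macro 3: S0 reads c1=2 → after 1×micro: 1; S1 reads c1=2 → after 2×micro: 2 ⇒ (c0=1, c1=2)
macro 4: S0 reads c1=2 → after 1×micro: 1; S1 reads c1=2 → after 2×micro: 2 ⇒ (c0=1, c1=2)
macro 5: S0 reads c1=2 → after 1×micro: 1; S1 reads c1=2 → after 2×micro: 2 ⇒ (c0=1, c1=2)
macro 6: S0 reads c1=2 → after 1×micro: 1; S1 reads c1=2 → after 2×micro: 2 ⇒ (c0=1, c1=2)
macro 7: S0 reads c1=2 → after 1×micro: 1; S1 reads c1=2 → after 2×micro: 2 ⇒ (c0=1, c1=2)
macro 8: S0 reads c1=2 → after 1×micro: 1; S1 reads c1=2 → after 2×micro: 2 ⇒ (c0=1, c1=2)
macro 9: S0 reads c1=2 → after 1×micro: 1; S1 reads c1=2 → after 2×micro: 2 ⇒ (c0=1, c1=2)
macro 10: S0 reads c1=2 → after 1×micro: 1; S1 reads c1=2 → after 2×micro: 2 ⇒ (c0=1, c1=2)

c0 at macro-step 8 = 1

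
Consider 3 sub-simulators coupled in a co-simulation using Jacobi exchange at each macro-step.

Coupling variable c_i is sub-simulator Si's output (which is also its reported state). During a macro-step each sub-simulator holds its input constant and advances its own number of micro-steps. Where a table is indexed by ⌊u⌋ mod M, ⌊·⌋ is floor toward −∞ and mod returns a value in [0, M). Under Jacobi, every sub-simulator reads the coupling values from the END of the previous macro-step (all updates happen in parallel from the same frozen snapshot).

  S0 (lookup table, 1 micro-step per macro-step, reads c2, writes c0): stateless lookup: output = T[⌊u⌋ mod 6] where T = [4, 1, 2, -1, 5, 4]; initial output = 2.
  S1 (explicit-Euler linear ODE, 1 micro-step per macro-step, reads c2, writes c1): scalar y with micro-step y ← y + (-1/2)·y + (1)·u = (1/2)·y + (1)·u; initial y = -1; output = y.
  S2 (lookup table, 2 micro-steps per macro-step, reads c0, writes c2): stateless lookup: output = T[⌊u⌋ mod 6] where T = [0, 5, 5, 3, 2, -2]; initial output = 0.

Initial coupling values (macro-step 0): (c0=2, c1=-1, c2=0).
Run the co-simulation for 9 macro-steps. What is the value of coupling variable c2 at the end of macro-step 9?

macro 1: S0 reads c2=0 → after 1×micro: 4; S1 reads c2=0 → after 1×micro: -1/2; S2 reads c0=2 → after 2×micro: 5 ⇒ (c0=4, c1=-1/2, c2=5)
macro 2: S0 reads c2=5 → after 1×micro: 4; S1 reads c2=5 → after 1×micro: 19/4; S2 reads c0=4 → after 2×micro: 2 ⇒ (c0=4, c1=19/4, c2=2)
macro 3: S0 reads c2=2 → after 1×micro: 2; S1 reads c2=2 → after 1×micro: 35/8; S2 reads c0=4 → after 2×micro: 2 ⇒ (c0=2, c1=35/8, c2=2)
macro 4: S0 reads c2=2 → after 1×micro: 2; S1 reads c2=2 → after 1×micro: 67/16; S2 reads c0=2 → after 2×micro: 5 ⇒ (c0=2, c1=67/16, c2=5)
macro 5: S0 reads c2=5 → after 1×micro: 4; S1 reads c2=5 → after 1×micro: 227/32; S2 reads c0=2 → after 2×micro: 5 ⇒ (c0=4, c1=227/32, c2=5)
macro 6: S0 reads c2=5 → after 1×micro: 4; S1 reads c2=5 → after 1×micro: 547/64; S2 reads c0=4 → after 2×micro: 2 ⇒ (c0=4, c1=547/64, c2=2)
macro 7: S0 reads c2=2 → after 1×micro: 2; S1 reads c2=2 → after 1×micro: 803/128; S2 reads c0=4 → after 2×micro: 2 ⇒ (c0=2, c1=803/128, c2=2)
macro 8: S0 reads c2=2 → after 1×micro: 2; S1 reads c2=2 → after 1×micro: 1315/256; S2 reads c0=2 → after 2×micro: 5 ⇒ (c0=2, c1=1315/256, c2=5)
macro 9: S0 reads c2=5 → after 1×micro: 4; S1 reads c2=5 → after 1×micro: 3875/512; S2 reads c0=2 → after 2×micro: 5 ⇒ (c0=4, c1=3875/512, c2=5)

c2 at macro-step 9 = 5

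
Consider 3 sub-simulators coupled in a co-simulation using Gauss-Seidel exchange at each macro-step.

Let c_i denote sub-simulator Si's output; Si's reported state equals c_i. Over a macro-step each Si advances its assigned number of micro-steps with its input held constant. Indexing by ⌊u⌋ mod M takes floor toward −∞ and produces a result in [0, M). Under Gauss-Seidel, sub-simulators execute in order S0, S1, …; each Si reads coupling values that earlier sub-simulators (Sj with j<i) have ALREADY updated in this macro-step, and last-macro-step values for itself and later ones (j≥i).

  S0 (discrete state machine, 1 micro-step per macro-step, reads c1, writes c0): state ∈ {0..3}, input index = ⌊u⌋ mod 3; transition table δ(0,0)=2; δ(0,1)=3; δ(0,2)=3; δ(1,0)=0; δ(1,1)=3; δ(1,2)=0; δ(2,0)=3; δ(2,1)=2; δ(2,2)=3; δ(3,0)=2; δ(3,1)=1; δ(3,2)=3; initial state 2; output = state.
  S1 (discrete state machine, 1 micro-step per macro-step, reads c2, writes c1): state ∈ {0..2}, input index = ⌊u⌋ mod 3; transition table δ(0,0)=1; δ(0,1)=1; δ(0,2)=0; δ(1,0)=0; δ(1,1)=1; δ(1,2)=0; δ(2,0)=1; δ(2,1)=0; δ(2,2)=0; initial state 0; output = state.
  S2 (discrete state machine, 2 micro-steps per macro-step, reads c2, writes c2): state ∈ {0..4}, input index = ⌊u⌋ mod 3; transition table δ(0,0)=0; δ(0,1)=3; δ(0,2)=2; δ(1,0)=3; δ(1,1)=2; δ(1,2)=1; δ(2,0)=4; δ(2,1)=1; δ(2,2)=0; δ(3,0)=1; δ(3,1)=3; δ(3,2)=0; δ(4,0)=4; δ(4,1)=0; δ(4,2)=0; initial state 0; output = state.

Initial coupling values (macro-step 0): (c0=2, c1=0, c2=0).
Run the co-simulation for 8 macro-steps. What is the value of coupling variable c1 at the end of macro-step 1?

macro 1: S0 reads c1=0 → after 1×micro: 3; S1 reads c2=0 → after 1×micro: 1; S2 reads c2=0 → after 2×micro: 0 ⇒ (c0=3, c1=1, c2=0)
macro 2: S0 reads c1=1 → after 1×micro: 1; S1 reads c2=0 → after 1×micro: 0; S2 reads c2=0 → after 2×micro: 0 ⇒ (c0=1, c1=0, c2=0)
macro 3: S0 reads c1=0 → after 1×micro: 0; S1 reads c2=0 → after 1×micro: 1; S2 reads c2=0 → after 2×micro: 0 ⇒ (c0=0, c1=1, c2=0)
macro 4: S0 reads c1=1 → after 1×micro: 3; S1 reads c2=0 → after 1×micro: 0; S2 reads c2=0 → after 2×micro: 0 ⇒ (c0=3, c1=0, c2=0)
macro 5: S0 reads c1=0 → after 1×micro: 2; S1 reads c2=0 → after 1×micro: 1; S2 reads c2=0 → after 2×micro: 0 ⇒ (c0=2, c1=1, c2=0)
macro 6: S0 reads c1=1 → after 1×micro: 2; S1 reads c2=0 → after 1×micro: 0; S2 reads c2=0 → after 2×micro: 0 ⇒ (c0=2, c1=0, c2=0)
macro 7: S0 reads c1=0 → after 1×micro: 3; S1 reads c2=0 → after 1×micro: 1; S2 reads c2=0 → after 2×micro: 0 ⇒ (c0=3, c1=1, c2=0)
macro 8: S0 reads c1=1 → after 1×micro: 1; S1 reads c2=0 → after 1×micro: 0; S2 reads c2=0 → after 2×micro: 0 ⇒ (c0=1, c1=0, c2=0)

c1 at macro-step 1 = 1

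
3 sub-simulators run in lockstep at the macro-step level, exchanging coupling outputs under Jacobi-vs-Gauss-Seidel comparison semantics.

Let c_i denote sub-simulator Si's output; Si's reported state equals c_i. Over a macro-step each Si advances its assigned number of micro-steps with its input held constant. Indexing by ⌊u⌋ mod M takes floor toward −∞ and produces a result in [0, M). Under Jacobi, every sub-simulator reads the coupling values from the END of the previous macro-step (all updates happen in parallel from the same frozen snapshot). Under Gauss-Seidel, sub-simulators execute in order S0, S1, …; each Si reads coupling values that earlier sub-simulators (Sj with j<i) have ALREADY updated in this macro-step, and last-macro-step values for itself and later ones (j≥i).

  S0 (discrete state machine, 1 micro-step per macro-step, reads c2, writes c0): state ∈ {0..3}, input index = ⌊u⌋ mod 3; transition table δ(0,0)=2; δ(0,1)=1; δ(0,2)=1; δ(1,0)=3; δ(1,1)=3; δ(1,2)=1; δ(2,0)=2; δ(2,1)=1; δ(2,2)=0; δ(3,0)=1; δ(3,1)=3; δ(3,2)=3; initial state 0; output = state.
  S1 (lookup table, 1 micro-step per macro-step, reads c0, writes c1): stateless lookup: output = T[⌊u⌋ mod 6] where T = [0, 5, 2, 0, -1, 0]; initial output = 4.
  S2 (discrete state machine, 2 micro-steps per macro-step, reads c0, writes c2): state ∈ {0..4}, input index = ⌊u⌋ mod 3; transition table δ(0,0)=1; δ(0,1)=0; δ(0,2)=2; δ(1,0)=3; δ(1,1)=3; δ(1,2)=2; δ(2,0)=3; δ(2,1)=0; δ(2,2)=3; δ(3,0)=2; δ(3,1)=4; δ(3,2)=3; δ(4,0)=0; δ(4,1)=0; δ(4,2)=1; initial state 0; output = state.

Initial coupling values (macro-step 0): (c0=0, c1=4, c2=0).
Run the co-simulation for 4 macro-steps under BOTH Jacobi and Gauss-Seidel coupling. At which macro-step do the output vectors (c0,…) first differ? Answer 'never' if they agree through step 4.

[Jacobi] macro 1: S0 reads c2=0 → after 1×micro: 2; S1 reads c0=0 → after 1×micro: 0; S2 reads c0=0 → after 2×micro: 3 ⇒ (c0=2, c1=0, c2=3)
[Jacobi] macro 2: S0 reads c2=3 → after 1×micro: 2; S1 reads c0=2 → after 1×micro: 2; S2 reads c0=2 → after 2×micro: 3 ⇒ (c0=2, c1=2, c2=3)
[Jacobi] macro 3: S0 reads c2=3 → after 1×micro: 2; S1 reads c0=2 → after 1×micro: 2; S2 reads c0=2 → after 2×micro: 3 ⇒ (c0=2, c1=2, c2=3)
[Jacobi] macro 4: S0 reads c2=3 → after 1×micro: 2; S1 reads c0=2 → after 1×micro: 2; S2 reads c0=2 → after 2×micro: 3 ⇒ (c0=2, c1=2, c2=3)
[Gauss-Seidel] macro 1: S0 reads c2=0 → after 1×micro: 2; S1 reads c0=2 → after 1×micro: 2; S2 reads c0=2 → after 2×micro: 3 ⇒ (c0=2, c1=2, c2=3)
[Gauss-Seidel] macro 2: S0 reads c2=3 → after 1×micro: 2; S1 reads c0=2 → after 1×micro: 2; S2 reads c0=2 → after 2×micro: 3 ⇒ (c0=2, c1=2, c2=3)
[Gauss-Seidel] macro 3: S0 reads c2=3 → after 1×micro: 2; S1 reads c0=2 → after 1×micro: 2; S2 reads c0=2 → after 2×micro: 3 ⇒ (c0=2, c1=2, c2=3)
[Gauss-Seidel] macro 4: S0 reads c2=3 → after 1×micro: 2; S1 reads c0=2 → after 1×micro: 2; S2 reads c0=2 → after 2×micro: 3 ⇒ (c0=2, c1=2, c2=3)

first divergence at macro-step: 1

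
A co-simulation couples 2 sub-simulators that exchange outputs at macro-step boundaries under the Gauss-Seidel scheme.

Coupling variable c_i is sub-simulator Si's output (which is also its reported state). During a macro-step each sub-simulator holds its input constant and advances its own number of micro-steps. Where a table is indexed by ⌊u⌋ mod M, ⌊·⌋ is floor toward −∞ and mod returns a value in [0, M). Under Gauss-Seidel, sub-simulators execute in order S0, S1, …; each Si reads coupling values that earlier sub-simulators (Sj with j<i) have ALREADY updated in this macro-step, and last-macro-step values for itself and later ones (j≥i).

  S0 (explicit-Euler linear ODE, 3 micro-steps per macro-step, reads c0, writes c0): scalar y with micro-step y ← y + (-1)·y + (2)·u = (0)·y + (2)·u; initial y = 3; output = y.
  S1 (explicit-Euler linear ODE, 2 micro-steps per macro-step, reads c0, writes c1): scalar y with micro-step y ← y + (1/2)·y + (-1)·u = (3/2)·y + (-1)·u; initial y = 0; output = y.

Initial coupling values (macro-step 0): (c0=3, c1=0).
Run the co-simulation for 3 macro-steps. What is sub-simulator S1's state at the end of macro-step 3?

S1 state at macro-step 3 = -3255/16

macro 1: S0 reads c0=3 → after 3×micro: 6; S1 reads c0=6 → after 2×micro: -15 ⇒ (c0=6, c1=-15)
macro 2: S0 reads c0=6 → after 3×micro: 12; S1 reads c0=12 → after 2×micro: -255/4 ⇒ (c0=12, c1=-255/4)
macro 3: S0 reads c0=12 → after 3×micro: 24; S1 reads c0=24 → after 2×micro: -3255/16 ⇒ (c0=24, c1=-3255/16)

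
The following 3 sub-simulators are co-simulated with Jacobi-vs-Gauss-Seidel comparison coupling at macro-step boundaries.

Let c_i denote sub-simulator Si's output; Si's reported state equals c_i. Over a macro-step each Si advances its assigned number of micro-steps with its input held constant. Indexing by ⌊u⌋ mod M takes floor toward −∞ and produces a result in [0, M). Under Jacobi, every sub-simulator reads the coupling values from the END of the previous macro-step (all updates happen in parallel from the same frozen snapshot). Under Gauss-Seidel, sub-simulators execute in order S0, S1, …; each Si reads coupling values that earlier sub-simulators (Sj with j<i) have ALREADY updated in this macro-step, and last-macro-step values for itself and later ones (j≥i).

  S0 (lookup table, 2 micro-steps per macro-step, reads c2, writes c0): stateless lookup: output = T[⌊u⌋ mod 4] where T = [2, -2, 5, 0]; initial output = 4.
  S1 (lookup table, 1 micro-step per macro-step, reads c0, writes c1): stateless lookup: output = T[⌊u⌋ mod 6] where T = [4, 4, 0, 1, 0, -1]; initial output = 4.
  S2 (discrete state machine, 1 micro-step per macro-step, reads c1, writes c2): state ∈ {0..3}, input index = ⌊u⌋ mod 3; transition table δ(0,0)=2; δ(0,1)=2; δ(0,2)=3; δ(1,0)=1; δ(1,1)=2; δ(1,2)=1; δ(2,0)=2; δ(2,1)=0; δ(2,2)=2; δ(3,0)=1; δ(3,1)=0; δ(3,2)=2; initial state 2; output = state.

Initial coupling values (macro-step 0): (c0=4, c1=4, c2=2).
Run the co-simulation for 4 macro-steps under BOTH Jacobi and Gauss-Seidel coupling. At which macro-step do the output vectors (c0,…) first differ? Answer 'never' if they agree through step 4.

first divergence at macro-step: 1

[Jacobi] macro 1: S0 reads c2=2 → after 2×micro: 5; S1 reads c0=4 → after 1×micro: 0; S2 reads c1=4 → after 1×micro: 0 ⇒ (c0=5, c1=0, c2=0)
[Jacobi] macro 2: S0 reads c2=0 → after 2×micro: 2; S1 reads c0=5 → after 1×micro: -1; S2 reads c1=0 → after 1×micro: 2 ⇒ (c0=2, c1=-1, c2=2)
[Jacobi] macro 3: S0 reads c2=2 → after 2×micro: 5; S1 reads c0=2 → after 1×micro: 0; S2 reads c1=-1 → after 1×micro: 2 ⇒ (c0=5, c1=0, c2=2)
[Jacobi] macro 4: S0 reads c2=2 → after 2×micro: 5; S1 reads c0=5 → after 1×micro: -1; S2 reads c1=0 → after 1×micro: 2 ⇒ (c0=5, c1=-1, c2=2)
[Gauss-Seidel] macro 1: S0 reads c2=2 → after 2×micro: 5; S1 reads c0=5 → after 1×micro: -1; S2 reads c1=-1 → after 1×micro: 2 ⇒ (c0=5, c1=-1, c2=2)
[Gauss-Seidel] macro 2: S0 reads c2=2 → after 2×micro: 5; S1 reads c0=5 → after 1×micro: -1; S2 reads c1=-1 → after 1×micro: 2 ⇒ (c0=5, c1=-1, c2=2)
[Gauss-Seidel] macro 3: S0 reads c2=2 → after 2×micro: 5; S1 reads c0=5 → after 1×micro: -1; S2 reads c1=-1 → after 1×micro: 2 ⇒ (c0=5, c1=-1, c2=2)
[Gauss-Seidel] macro 4: S0 reads c2=2 → after 2×micro: 5; S1 reads c0=5 → after 1×micro: -1; S2 reads c1=-1 → after 1×micro: 2 ⇒ (c0=5, c1=-1, c2=2)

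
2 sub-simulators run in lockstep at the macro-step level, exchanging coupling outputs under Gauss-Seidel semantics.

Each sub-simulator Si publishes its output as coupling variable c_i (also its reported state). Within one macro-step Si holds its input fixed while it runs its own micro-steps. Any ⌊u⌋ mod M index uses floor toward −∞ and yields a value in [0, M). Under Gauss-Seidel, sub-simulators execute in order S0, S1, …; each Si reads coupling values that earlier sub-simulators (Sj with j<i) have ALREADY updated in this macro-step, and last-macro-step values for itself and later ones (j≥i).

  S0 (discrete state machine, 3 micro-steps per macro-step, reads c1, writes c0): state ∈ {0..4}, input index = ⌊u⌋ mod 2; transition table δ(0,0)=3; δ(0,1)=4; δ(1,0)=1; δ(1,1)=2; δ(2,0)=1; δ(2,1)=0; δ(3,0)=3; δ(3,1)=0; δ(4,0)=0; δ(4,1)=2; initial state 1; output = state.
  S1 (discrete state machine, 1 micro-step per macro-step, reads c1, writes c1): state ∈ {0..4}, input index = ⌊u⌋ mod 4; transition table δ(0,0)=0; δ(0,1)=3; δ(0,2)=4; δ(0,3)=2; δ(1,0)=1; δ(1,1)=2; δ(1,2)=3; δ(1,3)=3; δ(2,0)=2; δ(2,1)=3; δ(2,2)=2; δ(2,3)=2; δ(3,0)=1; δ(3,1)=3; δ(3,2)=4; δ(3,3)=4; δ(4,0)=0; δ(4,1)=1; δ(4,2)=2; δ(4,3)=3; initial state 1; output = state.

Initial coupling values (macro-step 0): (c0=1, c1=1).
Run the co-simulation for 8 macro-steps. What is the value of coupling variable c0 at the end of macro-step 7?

c0 at macro-step 7 = 3

macro 1: S0 reads c1=1 → after 3×micro: 4; S1 reads c1=1 → after 1×micro: 2 ⇒ (c0=4, c1=2)
macro 2: S0 reads c1=2 → after 3×micro: 3; S1 reads c1=2 → after 1×micro: 2 ⇒ (c0=3, c1=2)
macro 3: S0 reads c1=2 → after 3×micro: 3; S1 reads c1=2 → after 1×micro: 2 ⇒ (c0=3, c1=2)
macro 4: S0 reads c1=2 → after 3×micro: 3; S1 reads c1=2 → after 1×micro: 2 ⇒ (c0=3, c1=2)
macro 5: S0 reads c1=2 → after 3×micro: 3; S1 reads c1=2 → after 1×micro: 2 ⇒ (c0=3, c1=2)
macro 6: S0 reads c1=2 → after 3×micro: 3; S1 reads c1=2 → after 1×micro: 2 ⇒ (c0=3, c1=2)
macro 7: S0 reads c1=2 → after 3×micro: 3; S1 reads c1=2 → after 1×micro: 2 ⇒ (c0=3, c1=2)
macro 8: S0 reads c1=2 → after 3×micro: 3; S1 reads c1=2 → after 1×micro: 2 ⇒ (c0=3, c1=2)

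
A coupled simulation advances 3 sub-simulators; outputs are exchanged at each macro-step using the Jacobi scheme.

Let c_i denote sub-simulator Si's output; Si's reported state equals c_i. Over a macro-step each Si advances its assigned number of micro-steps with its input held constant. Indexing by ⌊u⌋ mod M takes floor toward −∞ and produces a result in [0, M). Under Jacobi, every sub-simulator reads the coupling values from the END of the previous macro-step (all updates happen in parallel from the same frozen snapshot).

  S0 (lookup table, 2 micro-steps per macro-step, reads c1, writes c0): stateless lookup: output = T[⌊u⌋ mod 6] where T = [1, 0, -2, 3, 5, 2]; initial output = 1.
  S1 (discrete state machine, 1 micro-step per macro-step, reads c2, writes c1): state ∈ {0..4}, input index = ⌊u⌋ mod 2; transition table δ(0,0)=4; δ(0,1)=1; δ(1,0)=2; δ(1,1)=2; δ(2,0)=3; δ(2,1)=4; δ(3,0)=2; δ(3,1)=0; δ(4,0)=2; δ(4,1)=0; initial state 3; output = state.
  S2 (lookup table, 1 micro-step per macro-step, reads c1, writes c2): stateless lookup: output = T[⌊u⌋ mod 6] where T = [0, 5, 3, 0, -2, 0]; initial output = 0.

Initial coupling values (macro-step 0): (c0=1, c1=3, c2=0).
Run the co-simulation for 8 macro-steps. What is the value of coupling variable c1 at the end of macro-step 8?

macro 1: S0 reads c1=3 → after 2×micro: 3; S1 reads c2=0 → after 1×micro: 2; S2 reads c1=3 → after 1×micro: 0 ⇒ (c0=3, c1=2, c2=0)
macro 2: S0 reads c1=2 → after 2×micro: -2; S1 reads c2=0 → after 1×micro: 3; S2 reads c1=2 → after 1×micro: 3 ⇒ (c0=-2, c1=3, c2=3)
macro 3: S0 reads c1=3 → after 2×micro: 3; S1 reads c2=3 → after 1×micro: 0; S2 reads c1=3 → after 1×micro: 0 ⇒ (c0=3, c1=0, c2=0)
macro 4: S0 reads c1=0 → after 2×micro: 1; S1 reads c2=0 → after 1×micro: 4; S2 reads c1=0 → after 1×micro: 0 ⇒ (c0=1, c1=4, c2=0)
macro 5: S0 reads c1=4 → after 2×micro: 5; S1 reads c2=0 → after 1×micro: 2; S2 reads c1=4 → after 1×micro: -2 ⇒ (c0=5, c1=2, c2=-2)
macro 6: S0 reads c1=2 → after 2×micro: -2; S1 reads c2=-2 → after 1×micro: 3; S2 reads c1=2 → after 1×micro: 3 ⇒ (c0=-2, c1=3, c2=3)
macro 7: S0 reads c1=3 → after 2×micro: 3; S1 reads c2=3 → after 1×micro: 0; S2 reads c1=3 → after 1×micro: 0 ⇒ (c0=3, c1=0, c2=0)
macro 8: S0 reads c1=0 → after 2×micro: 1; S1 reads c2=0 → after 1×micro: 4; S2 reads c1=0 → after 1×micro: 0 ⇒ (c0=1, c1=4, c2=0)

c1 at macro-step 8 = 4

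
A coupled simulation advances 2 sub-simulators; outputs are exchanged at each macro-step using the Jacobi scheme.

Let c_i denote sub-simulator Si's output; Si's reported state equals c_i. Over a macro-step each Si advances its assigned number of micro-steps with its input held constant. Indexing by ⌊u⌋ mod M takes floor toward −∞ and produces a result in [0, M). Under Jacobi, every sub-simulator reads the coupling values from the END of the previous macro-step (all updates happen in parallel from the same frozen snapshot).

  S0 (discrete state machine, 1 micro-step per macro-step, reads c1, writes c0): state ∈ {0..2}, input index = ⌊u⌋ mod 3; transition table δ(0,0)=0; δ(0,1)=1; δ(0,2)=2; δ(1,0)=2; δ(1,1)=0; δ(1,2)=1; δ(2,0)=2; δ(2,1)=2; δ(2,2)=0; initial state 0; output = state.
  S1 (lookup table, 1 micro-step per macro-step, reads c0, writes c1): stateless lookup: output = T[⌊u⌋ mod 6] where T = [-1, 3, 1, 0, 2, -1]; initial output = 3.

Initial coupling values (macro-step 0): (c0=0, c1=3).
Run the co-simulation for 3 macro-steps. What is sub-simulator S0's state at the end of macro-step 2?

S0 state at macro-step 2 = 2

macro 1: S0 reads c1=3 → after 1×micro: 0; S1 reads c0=0 → after 1×micro: -1 ⇒ (c0=0, c1=-1)
macro 2: S0 reads c1=-1 → after 1×micro: 2; S1 reads c0=0 → after 1×micro: -1 ⇒ (c0=2, c1=-1)
macro 3: S0 reads c1=-1 → after 1×micro: 0; S1 reads c0=2 → after 1×micro: 1 ⇒ (c0=0, c1=1)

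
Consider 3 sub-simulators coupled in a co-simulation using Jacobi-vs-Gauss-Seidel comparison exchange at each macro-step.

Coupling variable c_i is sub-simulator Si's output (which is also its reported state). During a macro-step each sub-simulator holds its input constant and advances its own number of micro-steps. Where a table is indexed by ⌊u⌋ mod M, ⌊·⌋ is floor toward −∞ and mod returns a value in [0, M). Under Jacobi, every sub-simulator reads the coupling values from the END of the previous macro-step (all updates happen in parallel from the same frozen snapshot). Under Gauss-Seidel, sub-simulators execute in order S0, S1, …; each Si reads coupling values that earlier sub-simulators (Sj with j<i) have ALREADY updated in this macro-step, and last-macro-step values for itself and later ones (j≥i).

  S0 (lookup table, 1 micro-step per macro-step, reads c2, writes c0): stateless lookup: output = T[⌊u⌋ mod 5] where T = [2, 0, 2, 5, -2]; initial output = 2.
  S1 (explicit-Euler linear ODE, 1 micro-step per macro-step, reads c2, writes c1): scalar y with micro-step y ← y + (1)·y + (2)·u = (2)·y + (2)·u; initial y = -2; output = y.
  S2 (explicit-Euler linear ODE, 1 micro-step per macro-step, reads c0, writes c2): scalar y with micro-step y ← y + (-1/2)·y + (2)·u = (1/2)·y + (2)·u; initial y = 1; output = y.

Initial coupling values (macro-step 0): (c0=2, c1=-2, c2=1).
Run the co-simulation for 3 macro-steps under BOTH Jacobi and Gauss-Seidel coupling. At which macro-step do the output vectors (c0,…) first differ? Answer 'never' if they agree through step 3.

[Jacobi] macro 1: S0 reads c2=1 → after 1×micro: 0; S1 reads c2=1 → after 1×micro: -2; S2 reads c0=2 → after 1×micro: 9/2 ⇒ (c0=0, c1=-2, c2=9/2)
[Jacobi] macro 2: S0 reads c2=9/2 → after 1×micro: -2; S1 reads c2=9/2 → after 1×micro: 5; S2 reads c0=0 → after 1×micro: 9/4 ⇒ (c0=-2, c1=5, c2=9/4)
[Jacobi] macro 3: S0 reads c2=9/4 → after 1×micro: 2; S1 reads c2=9/4 → after 1×micro: 29/2; S2 reads c0=-2 → after 1×micro: -23/8 ⇒ (c0=2, c1=29/2, c2=-23/8)
[Gauss-Seidel] macro 1: S0 reads c2=1 → after 1×micro: 0; S1 reads c2=1 → after 1×micro: -2; S2 reads c0=0 → after 1×micro: 1/2 ⇒ (c0=0, c1=-2, c2=1/2)
[Gauss-Seidel] macro 2: S0 reads c2=1/2 → after 1×micro: 2; S1 reads c2=1/2 → after 1×micro: -3; S2 reads c0=2 → after 1×micro: 17/4 ⇒ (c0=2, c1=-3, c2=17/4)
[Gauss-Seidel] macro 3: S0 reads c2=17/4 → after 1×micro: -2; S1 reads c2=17/4 → after 1×micro: 5/2; S2 reads c0=-2 → after 1×micro: -15/8 ⇒ (c0=-2, c1=5/2, c2=-15/8)

first divergence at macro-step: 1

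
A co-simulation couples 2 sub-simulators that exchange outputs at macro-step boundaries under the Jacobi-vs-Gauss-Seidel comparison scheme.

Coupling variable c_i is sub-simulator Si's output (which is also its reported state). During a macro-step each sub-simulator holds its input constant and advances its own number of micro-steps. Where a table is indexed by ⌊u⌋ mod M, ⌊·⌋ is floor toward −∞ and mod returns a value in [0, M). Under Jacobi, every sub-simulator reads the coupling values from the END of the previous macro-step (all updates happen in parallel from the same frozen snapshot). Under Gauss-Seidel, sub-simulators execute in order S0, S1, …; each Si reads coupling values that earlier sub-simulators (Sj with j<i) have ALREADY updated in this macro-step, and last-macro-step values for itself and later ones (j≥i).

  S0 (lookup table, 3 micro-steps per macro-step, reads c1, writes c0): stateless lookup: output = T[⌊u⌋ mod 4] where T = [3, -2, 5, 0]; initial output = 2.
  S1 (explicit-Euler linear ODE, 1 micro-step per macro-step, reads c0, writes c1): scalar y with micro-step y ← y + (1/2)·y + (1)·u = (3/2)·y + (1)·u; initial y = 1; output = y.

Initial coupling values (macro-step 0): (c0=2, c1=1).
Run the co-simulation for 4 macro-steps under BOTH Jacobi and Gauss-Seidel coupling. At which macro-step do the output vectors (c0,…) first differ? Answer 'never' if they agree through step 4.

[Jacobi] macro 1: S0 reads c1=1 → after 3×micro: -2; S1 reads c0=2 → after 1×micro: 7/2 ⇒ (c0=-2, c1=7/2)
[Jacobi] macro 2: S0 reads c1=7/2 → after 3×micro: 0; S1 reads c0=-2 → after 1×micro: 13/4 ⇒ (c0=0, c1=13/4)
[Jacobi] macro 3: S0 reads c1=13/4 → after 3×micro: 0; S1 reads c0=0 → after 1×micro: 39/8 ⇒ (c0=0, c1=39/8)
[Jacobi] macro 4: S0 reads c1=39/8 → after 3×micro: 3; S1 reads c0=0 → after 1×micro: 117/16 ⇒ (c0=3, c1=117/16)
[Gauss-Seidel] macro 1: S0 reads c1=1 → after 3×micro: -2; S1 reads c0=-2 → after 1×micro: -1/2 ⇒ (c0=-2, c1=-1/2)
[Gauss-Seidel] macro 2: S0 reads c1=-1/2 → after 3×micro: 0; S1 reads c0=0 → after 1×micro: -3/4 ⇒ (c0=0, c1=-3/4)
[Gauss-Seidel] macro 3: S0 reads c1=-3/4 → after 3×micro: 0; S1 reads c0=0 → after 1×micro: -9/8 ⇒ (c0=0, c1=-9/8)
[Gauss-Seidel] macro 4: S0 reads c1=-9/8 → after 3×micro: 5; S1 reads c0=5 → after 1×micro: 53/16 ⇒ (c0=5, c1=53/16)

first divergence at macro-step: 1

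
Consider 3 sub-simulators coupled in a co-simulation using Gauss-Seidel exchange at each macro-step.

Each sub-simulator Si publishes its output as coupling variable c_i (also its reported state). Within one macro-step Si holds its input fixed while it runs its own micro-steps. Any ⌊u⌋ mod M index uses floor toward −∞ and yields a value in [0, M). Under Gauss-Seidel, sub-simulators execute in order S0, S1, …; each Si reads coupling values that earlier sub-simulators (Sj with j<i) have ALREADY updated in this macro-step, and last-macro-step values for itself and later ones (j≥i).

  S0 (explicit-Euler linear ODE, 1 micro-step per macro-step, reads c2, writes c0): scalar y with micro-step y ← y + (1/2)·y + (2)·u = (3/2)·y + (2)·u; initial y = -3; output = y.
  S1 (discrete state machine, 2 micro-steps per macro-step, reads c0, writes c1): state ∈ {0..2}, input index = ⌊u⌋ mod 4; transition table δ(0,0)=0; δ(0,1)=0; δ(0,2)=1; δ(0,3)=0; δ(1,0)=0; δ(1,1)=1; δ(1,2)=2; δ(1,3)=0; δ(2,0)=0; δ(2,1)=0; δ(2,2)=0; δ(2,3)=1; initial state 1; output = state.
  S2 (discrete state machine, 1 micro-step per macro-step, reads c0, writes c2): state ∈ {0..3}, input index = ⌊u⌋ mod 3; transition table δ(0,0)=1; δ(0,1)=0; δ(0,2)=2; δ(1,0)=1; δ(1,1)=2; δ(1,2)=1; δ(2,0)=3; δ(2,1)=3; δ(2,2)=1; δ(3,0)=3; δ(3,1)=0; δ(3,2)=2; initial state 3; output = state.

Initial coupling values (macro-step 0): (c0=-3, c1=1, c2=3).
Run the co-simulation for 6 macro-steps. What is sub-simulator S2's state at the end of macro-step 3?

S2 state at macro-step 3 = 3

macro 1: S0 reads c2=3 → after 1×micro: 3/2; S1 reads c0=3/2 → after 2×micro: 1; S2 reads c0=3/2 → after 1×micro: 0 ⇒ (c0=3/2, c1=1, c2=0)
macro 2: S0 reads c2=0 → after 1×micro: 9/4; S1 reads c0=9/4 → after 2×micro: 0; S2 reads c0=9/4 → after 1×micro: 2 ⇒ (c0=9/4, c1=0, c2=2)
macro 3: S0 reads c2=2 → after 1×micro: 59/8; S1 reads c0=59/8 → after 2×micro: 0; S2 reads c0=59/8 → after 1×micro: 3 ⇒ (c0=59/8, c1=0, c2=3)
macro 4: S0 reads c2=3 → after 1×micro: 273/16; S1 reads c0=273/16 → after 2×micro: 0; S2 reads c0=273/16 → after 1×micro: 2 ⇒ (c0=273/16, c1=0, c2=2)
macro 5: S0 reads c2=2 → after 1×micro: 947/32; S1 reads c0=947/32 → after 2×micro: 0; S2 reads c0=947/32 → after 1×micro: 1 ⇒ (c0=947/32, c1=0, c2=1)
macro 6: S0 reads c2=1 → after 1×micro: 2969/64; S1 reads c0=2969/64 → after 2×micro: 2; S2 reads c0=2969/64 → after 1×micro: 2 ⇒ (c0=2969/64, c1=2, c2=2)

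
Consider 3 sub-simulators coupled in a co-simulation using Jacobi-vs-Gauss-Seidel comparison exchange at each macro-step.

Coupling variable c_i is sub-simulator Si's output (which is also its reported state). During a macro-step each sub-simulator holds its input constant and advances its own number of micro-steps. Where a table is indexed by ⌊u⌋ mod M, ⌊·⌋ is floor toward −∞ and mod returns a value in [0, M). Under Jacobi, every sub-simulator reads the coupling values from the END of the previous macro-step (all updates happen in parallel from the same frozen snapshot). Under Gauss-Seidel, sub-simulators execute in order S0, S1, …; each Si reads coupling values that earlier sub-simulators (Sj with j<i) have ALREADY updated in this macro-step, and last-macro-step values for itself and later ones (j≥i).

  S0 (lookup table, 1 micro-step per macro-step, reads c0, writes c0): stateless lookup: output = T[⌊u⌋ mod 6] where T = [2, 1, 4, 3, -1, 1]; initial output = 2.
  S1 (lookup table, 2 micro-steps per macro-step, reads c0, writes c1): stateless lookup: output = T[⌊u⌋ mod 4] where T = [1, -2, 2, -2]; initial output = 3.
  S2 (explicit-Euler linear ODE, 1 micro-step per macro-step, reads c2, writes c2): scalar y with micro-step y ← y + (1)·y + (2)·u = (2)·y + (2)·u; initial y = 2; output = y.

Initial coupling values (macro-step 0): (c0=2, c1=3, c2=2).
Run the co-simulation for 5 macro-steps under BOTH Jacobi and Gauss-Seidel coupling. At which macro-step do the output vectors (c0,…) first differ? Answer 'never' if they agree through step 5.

first divergence at macro-step: 1

[Jacobi] macro 1: S0 reads c0=2 → after 1×micro: 4; S1 reads c0=2 → after 2×micro: 2; S2 reads c2=2 → after 1×micro: 8 ⇒ (c0=4, c1=2, c2=8)
[Jacobi] macro 2: S0 reads c0=4 → after 1×micro: -1; S1 reads c0=4 → after 2×micro: 1; S2 reads c2=8 → after 1×micro: 32 ⇒ (c0=-1, c1=1, c2=32)
[Jacobi] macro 3: S0 reads c0=-1 → after 1×micro: 1; S1 reads c0=-1 → after 2×micro: -2; S2 reads c2=32 → after 1×micro: 128 ⇒ (c0=1, c1=-2, c2=128)
[Jacobi] macro 4: S0 reads c0=1 → after 1×micro: 1; S1 reads c0=1 → after 2×micro: -2; S2 reads c2=128 → after 1×micro: 512 ⇒ (c0=1, c1=-2, c2=512)
[Jacobi] macro 5: S0 reads c0=1 → after 1×micro: 1; S1 reads c0=1 → after 2×micro: -2; S2 reads c2=512 → after 1×micro: 2048 ⇒ (c0=1, c1=-2, c2=2048)
[Gauss-Seidel] macro 1: S0 reads c0=2 → after 1×micro: 4; S1 reads c0=4 → after 2×micro: 1; S2 reads c2=2 → after 1×micro: 8 ⇒ (c0=4, c1=1, c2=8)
[Gauss-Seidel] macro 2: S0 reads c0=4 → after 1×micro: -1; S1 reads c0=-1 → after 2×micro: -2; S2 reads c2=8 → after 1×micro: 32 ⇒ (c0=-1, c1=-2, c2=32)
[Gauss-Seidel] macro 3: S0 reads c0=-1 → after 1×micro: 1; S1 reads c0=1 → after 2×micro: -2; S2 reads c2=32 → after 1×micro: 128 ⇒ (c0=1, c1=-2, c2=128)
[Gauss-Seidel] macro 4: S0 reads c0=1 → after 1×micro: 1; S1 reads c0=1 → after 2×micro: -2; S2 reads c2=128 → after 1×micro: 512 ⇒ (c0=1, c1=-2, c2=512)
[Gauss-Seidel] macro 5: S0 reads c0=1 → after 1×micro: 1; S1 reads c0=1 → after 2×micro: -2; S2 reads c2=512 → after 1×micro: 2048 ⇒ (c0=1, c1=-2, c2=2048)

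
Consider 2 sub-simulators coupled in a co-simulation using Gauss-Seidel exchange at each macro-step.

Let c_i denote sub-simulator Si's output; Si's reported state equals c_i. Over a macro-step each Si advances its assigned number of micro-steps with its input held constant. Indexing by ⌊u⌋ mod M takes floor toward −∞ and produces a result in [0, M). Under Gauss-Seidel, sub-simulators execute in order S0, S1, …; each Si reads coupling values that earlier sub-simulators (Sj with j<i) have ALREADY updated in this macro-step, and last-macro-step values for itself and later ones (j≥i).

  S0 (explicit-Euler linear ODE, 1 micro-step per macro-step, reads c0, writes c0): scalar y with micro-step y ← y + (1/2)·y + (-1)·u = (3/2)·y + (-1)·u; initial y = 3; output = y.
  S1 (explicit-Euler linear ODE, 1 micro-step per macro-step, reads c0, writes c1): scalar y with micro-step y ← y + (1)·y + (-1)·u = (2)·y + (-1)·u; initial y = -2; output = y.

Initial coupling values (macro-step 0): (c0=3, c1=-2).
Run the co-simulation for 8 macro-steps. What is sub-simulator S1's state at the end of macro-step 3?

macro 1: S0 reads c0=3 → after 1×micro: 3/2; S1 reads c0=3/2 → after 1×micro: -11/2 ⇒ (c0=3/2, c1=-11/2)
macro 2: S0 reads c0=3/2 → after 1×micro: 3/4; S1 reads c0=3/4 → after 1×micro: -47/4 ⇒ (c0=3/4, c1=-47/4)
macro 3: S0 reads c0=3/4 → after 1×micro: 3/8; S1 reads c0=3/8 → after 1×micro: -191/8 ⇒ (c0=3/8, c1=-191/8)
macro 4: S0 reads c0=3/8 → after 1×micro: 3/16; S1 reads c0=3/16 → after 1×micro: -767/16 ⇒ (c0=3/16, c1=-767/16)
macro 5: S0 reads c0=3/16 → after 1×micro: 3/32; S1 reads c0=3/32 → after 1×micro: -3071/32 ⇒ (c0=3/32, c1=-3071/32)
macro 6: S0 reads c0=3/32 → after 1×micro: 3/64; S1 reads c0=3/64 → after 1×micro: -12287/64 ⇒ (c0=3/64, c1=-12287/64)
macro 7: S0 reads c0=3/64 → after 1×micro: 3/128; S1 reads c0=3/128 → after 1×micro: -49151/128 ⇒ (c0=3/128, c1=-49151/128)
macro 8: S0 reads c0=3/128 → after 1×micro: 3/256; S1 reads c0=3/256 → after 1×micro: -196607/256 ⇒ (c0=3/256, c1=-196607/256)

S1 state at macro-step 3 = -191/8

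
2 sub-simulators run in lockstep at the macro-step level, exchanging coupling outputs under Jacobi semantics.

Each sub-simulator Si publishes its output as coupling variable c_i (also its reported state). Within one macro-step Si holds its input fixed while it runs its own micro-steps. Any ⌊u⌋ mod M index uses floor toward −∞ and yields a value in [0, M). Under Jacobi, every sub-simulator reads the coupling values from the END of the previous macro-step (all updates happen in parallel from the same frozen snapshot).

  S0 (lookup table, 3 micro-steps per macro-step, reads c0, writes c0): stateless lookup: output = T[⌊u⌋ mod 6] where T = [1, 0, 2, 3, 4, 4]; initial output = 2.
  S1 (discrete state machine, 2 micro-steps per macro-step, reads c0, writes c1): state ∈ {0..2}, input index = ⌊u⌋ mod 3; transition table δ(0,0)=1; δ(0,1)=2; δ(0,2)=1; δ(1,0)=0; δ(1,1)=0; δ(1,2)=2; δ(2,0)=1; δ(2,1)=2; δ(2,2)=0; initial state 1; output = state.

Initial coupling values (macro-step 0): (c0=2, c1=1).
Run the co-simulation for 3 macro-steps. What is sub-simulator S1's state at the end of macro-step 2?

macro 1: S0 reads c0=2 → after 3×micro: 2; S1 reads c0=2 → after 2×micro: 0 ⇒ (c0=2, c1=0)
macro 2: S0 reads c0=2 → after 3×micro: 2; S1 reads c0=2 → after 2×micro: 2 ⇒ (c0=2, c1=2)
macro 3: S0 reads c0=2 → after 3×micro: 2; S1 reads c0=2 → after 2×micro: 1 ⇒ (c0=2, c1=1)

S1 state at macro-step 2 = 2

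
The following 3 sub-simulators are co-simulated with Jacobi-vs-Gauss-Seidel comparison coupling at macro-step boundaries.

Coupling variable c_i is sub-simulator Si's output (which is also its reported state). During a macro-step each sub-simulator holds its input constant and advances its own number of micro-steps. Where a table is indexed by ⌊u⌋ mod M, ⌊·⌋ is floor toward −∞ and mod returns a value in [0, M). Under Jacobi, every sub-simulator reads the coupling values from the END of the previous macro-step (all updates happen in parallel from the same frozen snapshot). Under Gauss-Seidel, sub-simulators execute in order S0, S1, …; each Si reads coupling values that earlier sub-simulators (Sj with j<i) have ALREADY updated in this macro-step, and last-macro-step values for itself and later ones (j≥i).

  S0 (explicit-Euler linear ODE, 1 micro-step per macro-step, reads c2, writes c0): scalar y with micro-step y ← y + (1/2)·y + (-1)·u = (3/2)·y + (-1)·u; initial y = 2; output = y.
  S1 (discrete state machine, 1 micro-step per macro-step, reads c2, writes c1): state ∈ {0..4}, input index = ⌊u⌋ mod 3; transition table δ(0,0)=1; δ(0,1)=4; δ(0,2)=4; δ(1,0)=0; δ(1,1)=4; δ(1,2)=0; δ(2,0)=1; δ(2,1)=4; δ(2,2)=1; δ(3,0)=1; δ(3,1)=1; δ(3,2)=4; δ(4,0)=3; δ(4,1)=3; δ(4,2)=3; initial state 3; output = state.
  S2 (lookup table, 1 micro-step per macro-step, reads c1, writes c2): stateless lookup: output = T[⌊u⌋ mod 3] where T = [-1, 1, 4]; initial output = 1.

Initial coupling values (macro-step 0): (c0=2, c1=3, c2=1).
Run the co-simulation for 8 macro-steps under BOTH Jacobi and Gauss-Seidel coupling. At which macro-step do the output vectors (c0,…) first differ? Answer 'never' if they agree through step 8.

[Jacobi] macro 1: S0 reads c2=1 → after 1×micro: 2; S1 reads c2=1 → after 1×micro: 1; S2 reads c1=3 → after 1×micro: -1 ⇒ (c0=2, c1=1, c2=-1)
[Jacobi] macro 2: S0 reads c2=-1 → after 1×micro: 4; S1 reads c2=-1 → after 1×micro: 0; S2 reads c1=1 → after 1×micro: 1 ⇒ (c0=4, c1=0, c2=1)
[Jacobi] macro 3: S0 reads c2=1 → after 1×micro: 5; S1 reads c2=1 → after 1×micro: 4; S2 reads c1=0 → after 1×micro: -1 ⇒ (c0=5, c1=4, c2=-1)
[Jacobi] macro 4: S0 reads c2=-1 → after 1×micro: 17/2; S1 reads c2=-1 → after 1×micro: 3; S2 reads c1=4 → after 1×micro: 1 ⇒ (c0=17/2, c1=3, c2=1)
[Jacobi] macro 5: S0 reads c2=1 → after 1×micro: 47/4; S1 reads c2=1 → after 1×micro: 1; S2 reads c1=3 → after 1×micro: -1 ⇒ (c0=47/4, c1=1, c2=-1)
[Jacobi] macro 6: S0 reads c2=-1 → after 1×micro: 149/8; S1 reads c2=-1 → after 1×micro: 0; S2 reads c1=1 → after 1×micro: 1 ⇒ (c0=149/8, c1=0, c2=1)
[Jacobi] macro 7: S0 reads c2=1 → after 1×micro: 431/16; S1 reads c2=1 → after 1×micro: 4; S2 reads c1=0 → after 1×micro: -1 ⇒ (c0=431/16, c1=4, c2=-1)
[Jacobi] macro 8: S0 reads c2=-1 → after 1×micro: 1325/32; S1 reads c2=-1 → after 1×micro: 3; S2 reads c1=4 → after 1×micro: 1 ⇒ (c0=1325/32, c1=3, c2=1)
[Gauss-Seidel] macro 1: S0 reads c2=1 → after 1×micro: 2; S1 reads c2=1 → after 1×micro: 1; S2 reads c1=1 → after 1×micro: 1 ⇒ (c0=2, c1=1, c2=1)
[Gauss-Seidel] macro 2: S0 reads c2=1 → after 1×micro: 2; S1 reads c2=1 → after 1×micro: 4; S2 reads c1=4 → after 1×micro: 1 ⇒ (c0=2, c1=4, c2=1)
[Gauss-Seidel] macro 3: S0 reads c2=1 → after 1×micro: 2; S1 reads c2=1 → after 1×micro: 3; S2 reads c1=3 → after 1×micro: -1 ⇒ (c0=2, c1=3, c2=-1)
[Gauss-Seidel] macro 4: S0 reads c2=-1 → after 1×micro: 4; S1 reads c2=-1 → after 1×micro: 4; S2 reads c1=4 → after 1×micro: 1 ⇒ (c0=4, c1=4, c2=1)
[Gauss-Seidel] macro 5: S0 reads c2=1 → after 1×micro: 5; S1 reads c2=1 → after 1×micro: 3; S2 reads c1=3 → after 1×micro: -1 ⇒ (c0=5, c1=3, c2=-1)
[Gauss-Seidel] macro 6: S0 reads c2=-1 → after 1×micro: 17/2; S1 reads c2=-1 → after 1×micro: 4; S2 reads c1=4 → after 1×micro: 1 ⇒ (c0=17/2, c1=4, c2=1)
[Gauss-Seidel] macro 7: S0 reads c2=1 → after 1×micro: 47/4; S1 reads c2=1 → after 1×micro: 3; S2 reads c1=3 → after 1×micro: -1 ⇒ (c0=47/4, c1=3, c2=-1)
[Gauss-Seidel] macro 8: S0 reads c2=-1 → after 1×micro: 149/8; S1 reads c2=-1 → after 1×micro: 4; S2 reads c1=4 → after 1×micro: 1 ⇒ (c0=149/8, c1=4, c2=1)

first divergence at macro-step: 1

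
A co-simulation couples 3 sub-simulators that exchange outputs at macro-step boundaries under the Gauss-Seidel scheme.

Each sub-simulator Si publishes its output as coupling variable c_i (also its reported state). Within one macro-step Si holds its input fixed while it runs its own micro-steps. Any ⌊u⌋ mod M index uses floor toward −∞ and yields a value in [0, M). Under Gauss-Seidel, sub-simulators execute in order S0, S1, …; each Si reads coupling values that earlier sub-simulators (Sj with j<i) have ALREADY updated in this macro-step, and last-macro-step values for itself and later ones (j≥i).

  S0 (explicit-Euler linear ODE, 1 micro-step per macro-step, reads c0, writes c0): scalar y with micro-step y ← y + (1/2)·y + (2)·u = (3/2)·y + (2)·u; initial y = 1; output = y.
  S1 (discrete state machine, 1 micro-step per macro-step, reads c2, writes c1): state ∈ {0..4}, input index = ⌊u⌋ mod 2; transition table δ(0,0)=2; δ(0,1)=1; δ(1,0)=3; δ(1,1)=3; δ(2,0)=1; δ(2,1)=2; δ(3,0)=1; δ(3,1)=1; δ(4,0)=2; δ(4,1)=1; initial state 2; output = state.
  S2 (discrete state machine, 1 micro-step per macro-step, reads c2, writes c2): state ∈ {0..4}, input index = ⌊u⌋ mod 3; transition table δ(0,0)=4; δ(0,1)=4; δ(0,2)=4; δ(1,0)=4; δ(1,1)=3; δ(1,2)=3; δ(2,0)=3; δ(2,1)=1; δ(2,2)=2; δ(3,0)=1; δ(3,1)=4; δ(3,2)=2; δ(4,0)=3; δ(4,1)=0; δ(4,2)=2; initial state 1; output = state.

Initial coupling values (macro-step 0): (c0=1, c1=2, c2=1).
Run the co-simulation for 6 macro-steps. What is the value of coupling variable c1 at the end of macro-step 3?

macro 1: S0 reads c0=1 → after 1×micro: 7/2; S1 reads c2=1 → after 1×micro: 2; S2 reads c2=1 → after 1×micro: 3 ⇒ (c0=7/2, c1=2, c2=3)
macro 2: S0 reads c0=7/2 → after 1×micro: 49/4; S1 reads c2=3 → after 1×micro: 2; S2 reads c2=3 → after 1×micro: 1 ⇒ (c0=49/4, c1=2, c2=1)
macro 3: S0 reads c0=49/4 → after 1×micro: 343/8; S1 reads c2=1 → after 1×micro: 2; S2 reads c2=1 → after 1×micro: 3 ⇒ (c0=343/8, c1=2, c2=3)
macro 4: S0 reads c0=343/8 → after 1×micro: 2401/16; S1 reads c2=3 → after 1×micro: 2; S2 reads c2=3 → after 1×micro: 1 ⇒ (c0=2401/16, c1=2, c2=1)
macro 5: S0 reads c0=2401/16 → after 1×micro: 16807/32; S1 reads c2=1 → after 1×micro: 2; S2 reads c2=1 → after 1×micro: 3 ⇒ (c0=16807/32, c1=2, c2=3)
macro 6: S0 reads c0=16807/32 → after 1×micro: 117649/64; S1 reads c2=3 → after 1×micro: 2; S2 reads c2=3 → after 1×micro: 1 ⇒ (c0=117649/64, c1=2, c2=1)

c1 at macro-step 3 = 2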